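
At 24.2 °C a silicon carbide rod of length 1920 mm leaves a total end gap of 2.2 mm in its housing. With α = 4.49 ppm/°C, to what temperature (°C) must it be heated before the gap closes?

279 °C

α·L₀·ΔT = 2.2 mm ⇒ ΔT = 2.2 / (4.49×10⁻⁶ × 1920.0) = 255.2 K.
T = 24.2 + 255.2 = 279.4 °C.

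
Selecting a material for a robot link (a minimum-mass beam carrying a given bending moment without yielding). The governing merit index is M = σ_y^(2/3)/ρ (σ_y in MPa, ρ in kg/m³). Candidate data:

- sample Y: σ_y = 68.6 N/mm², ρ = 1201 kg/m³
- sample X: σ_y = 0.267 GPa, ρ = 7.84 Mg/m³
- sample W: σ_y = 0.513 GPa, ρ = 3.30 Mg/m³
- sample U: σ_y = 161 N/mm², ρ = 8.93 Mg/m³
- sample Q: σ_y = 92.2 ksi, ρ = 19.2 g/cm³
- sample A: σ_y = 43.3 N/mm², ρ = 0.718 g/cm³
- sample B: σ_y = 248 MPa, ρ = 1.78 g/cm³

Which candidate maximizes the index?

sample B

After converting to SI:
  sample Y: σ_y = 68.60 MPa, ρ = 1201 kg/m³
  sample X: σ_y = 267.0 MPa, ρ = 7840 kg/m³
  sample W: σ_y = 513.0 MPa, ρ = 3300 kg/m³
  sample U: σ_y = 161.0 MPa, ρ = 8930 kg/m³
  sample Q: σ_y = 635.7 MPa, ρ = 19200 kg/m³
  sample A: σ_y = 43.30 MPa, ρ = 718.0 kg/m³
  sample B: σ_y = 248.0 MPa, ρ = 1780 kg/m³
  sample B: M = 22.2×10⁻³
  sample W: M = 19.4×10⁻³
  sample A: M = 17.2×10⁻³
  sample Y: M = 14.0×10⁻³
  sample X: M = 5.29×10⁻³
  sample Q: M = 3.85×10⁻³
  sample U: M = 3.31×10⁻³
Sample B has the largest M.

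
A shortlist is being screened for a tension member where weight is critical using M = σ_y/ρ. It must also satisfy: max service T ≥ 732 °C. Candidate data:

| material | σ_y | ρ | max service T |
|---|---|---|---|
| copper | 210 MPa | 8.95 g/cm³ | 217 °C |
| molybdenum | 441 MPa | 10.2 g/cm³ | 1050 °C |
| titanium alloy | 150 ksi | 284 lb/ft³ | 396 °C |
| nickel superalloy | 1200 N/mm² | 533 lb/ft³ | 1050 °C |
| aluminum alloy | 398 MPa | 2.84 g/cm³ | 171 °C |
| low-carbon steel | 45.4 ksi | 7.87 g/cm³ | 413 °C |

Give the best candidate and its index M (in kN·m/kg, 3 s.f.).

Screen on constraints: max service T ≥ 732 °C. Survivors: molybdenum, nickel superalloy.
In SI units:
  molybdenum: σ_y = 441.0 MPa, ρ = 10200 kg/m³
  nickel superalloy: σ_y = 1200 MPa, ρ = 8538 kg/m³
  nickel superalloy: M = 141 kN·m/kg
  molybdenum: M = 43.2 kN·m/kg
Nickel superalloy ranks first.

nickel superalloy, M = 141 kN·m/kg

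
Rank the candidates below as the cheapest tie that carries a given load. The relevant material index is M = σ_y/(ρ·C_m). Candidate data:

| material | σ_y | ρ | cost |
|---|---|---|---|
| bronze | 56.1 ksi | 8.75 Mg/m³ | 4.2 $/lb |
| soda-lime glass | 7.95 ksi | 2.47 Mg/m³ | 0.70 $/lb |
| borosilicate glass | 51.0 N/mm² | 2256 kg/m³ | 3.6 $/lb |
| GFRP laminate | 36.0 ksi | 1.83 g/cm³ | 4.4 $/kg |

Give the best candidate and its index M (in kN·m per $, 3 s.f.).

GFRP laminate, M = 30.8 kN·m per $

Convert each candidate to consistent units, then evaluate M:
  bronze: σ_y = 386.8 MPa, ρ = 8750 kg/m³, cost = 9.259 $/kg
  soda-lime glass: σ_y = 54.81 MPa, ρ = 2470 kg/m³, cost = 1.543 $/kg
  borosilicate glass: σ_y = 51.00 MPa, ρ = 2256 kg/m³, cost = 7.937 $/kg
  GFRP laminate: σ_y = 248.2 MPa, ρ = 1830 kg/m³, cost = 4.400 $/kg
  GFRP laminate: M = 30.8 kN·m per $
  soda-lime glass: M = 14.4 kN·m per $
  bronze: M = 4.77 kN·m per $
  borosilicate glass: M = 2.85 kN·m per $
GFRP laminate has the largest M.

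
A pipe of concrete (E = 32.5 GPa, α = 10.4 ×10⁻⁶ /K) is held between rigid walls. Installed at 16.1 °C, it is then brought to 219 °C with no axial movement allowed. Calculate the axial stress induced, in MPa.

68.6 MPa

ΔT = 202.9 K. Constrained thermal stress σ = E·α·ΔT = 32.50×10³ MPa × 10.4×10⁻⁶ × 202.9 = 68.6 MPa (compressive).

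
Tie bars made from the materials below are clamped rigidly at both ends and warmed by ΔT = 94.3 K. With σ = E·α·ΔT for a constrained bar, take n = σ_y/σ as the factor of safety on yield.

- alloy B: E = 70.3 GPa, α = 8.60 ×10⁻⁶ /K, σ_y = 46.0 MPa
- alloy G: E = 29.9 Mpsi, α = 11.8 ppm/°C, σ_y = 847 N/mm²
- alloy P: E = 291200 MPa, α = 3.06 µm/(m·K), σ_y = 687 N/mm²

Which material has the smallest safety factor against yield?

alloy B

In consistent units (E in GPa, α in ×10⁻⁶/K, σ_y in MPa):
  alloy B: E = 70.30, α = 8.60, σ_y = 46.00 → σ = 57.0 MPa, n = 0.807
  alloy G: E = 206.2, α = 11.8, σ_y = 847.0 → σ = 229 MPa, n = 3.69
  alloy P: E = 291.2, α = 3.06, σ_y = 687.0 → σ = 84.0 MPa, n = 8.18
The minimum is alloy B at n = 0.807.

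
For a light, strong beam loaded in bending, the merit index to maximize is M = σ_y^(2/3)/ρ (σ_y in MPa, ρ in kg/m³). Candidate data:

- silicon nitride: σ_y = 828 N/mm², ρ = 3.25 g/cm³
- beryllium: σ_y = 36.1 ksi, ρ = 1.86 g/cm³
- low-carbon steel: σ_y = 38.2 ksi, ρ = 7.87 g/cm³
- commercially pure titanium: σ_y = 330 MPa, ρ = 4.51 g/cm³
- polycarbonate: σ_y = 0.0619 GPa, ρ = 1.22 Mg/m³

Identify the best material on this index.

silicon nitride

Normalizing units and computing the index:
  silicon nitride: σ_y = 828.0 MPa, ρ = 3250 kg/m³
  beryllium: σ_y = 248.9 MPa, ρ = 1860 kg/m³
  low-carbon steel: σ_y = 263.4 MPa, ρ = 7870 kg/m³
  commercially pure titanium: σ_y = 330.0 MPa, ρ = 4510 kg/m³
  polycarbonate: σ_y = 61.90 MPa, ρ = 1220 kg/m³
  silicon nitride: M = 27.1×10⁻³
  beryllium: M = 21.3×10⁻³
  polycarbonate: M = 12.8×10⁻³
  commercially pure titanium: M = 10.6×10⁻³
  low-carbon steel: M = 5.22×10⁻³
The maximum is for silicon nitride.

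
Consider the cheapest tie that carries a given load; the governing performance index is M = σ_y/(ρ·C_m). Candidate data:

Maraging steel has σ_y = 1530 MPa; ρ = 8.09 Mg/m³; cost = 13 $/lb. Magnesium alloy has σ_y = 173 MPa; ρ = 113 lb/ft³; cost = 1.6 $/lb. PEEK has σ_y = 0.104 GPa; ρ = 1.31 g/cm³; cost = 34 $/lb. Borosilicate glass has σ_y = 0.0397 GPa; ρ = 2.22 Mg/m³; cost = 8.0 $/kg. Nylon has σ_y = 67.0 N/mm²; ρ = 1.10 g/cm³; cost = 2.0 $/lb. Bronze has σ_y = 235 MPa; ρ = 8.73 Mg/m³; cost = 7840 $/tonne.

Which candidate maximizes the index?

magnesium alloy

After converting to SI:
  maraging steel: σ_y = 1530 MPa, ρ = 8090 kg/m³, cost = 28.66 $/kg
  magnesium alloy: σ_y = 173.0 MPa, ρ = 1810 kg/m³, cost = 3.527 $/kg
  PEEK: σ_y = 104.0 MPa, ρ = 1310 kg/m³, cost = 74.96 $/kg
  borosilicate glass: σ_y = 39.70 MPa, ρ = 2220 kg/m³, cost = 8.000 $/kg
  nylon: σ_y = 67.00 MPa, ρ = 1100 kg/m³, cost = 4.409 $/kg
  bronze: σ_y = 235.0 MPa, ρ = 8730 kg/m³, cost = 7.840 $/kg
  magnesium alloy: M = 27.1 kN·m per $
  nylon: M = 13.8 kN·m per $
  maraging steel: M = 6.60 kN·m per $
  bronze: M = 3.43 kN·m per $
  borosilicate glass: M = 2.24 kN·m per $
  PEEK: M = 1.06 kN·m per $
Magnesium alloy ranks first.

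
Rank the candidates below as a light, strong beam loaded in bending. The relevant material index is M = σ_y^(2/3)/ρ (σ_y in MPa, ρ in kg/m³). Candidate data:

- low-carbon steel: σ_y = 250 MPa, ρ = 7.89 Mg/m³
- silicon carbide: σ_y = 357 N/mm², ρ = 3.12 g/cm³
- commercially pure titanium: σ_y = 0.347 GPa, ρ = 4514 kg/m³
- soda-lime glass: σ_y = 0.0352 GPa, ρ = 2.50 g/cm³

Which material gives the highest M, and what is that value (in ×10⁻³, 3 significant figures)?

silicon carbide, M = 16.1×10⁻³

After converting to SI:
  low-carbon steel: σ_y = 250.0 MPa, ρ = 7890 kg/m³
  silicon carbide: σ_y = 357.0 MPa, ρ = 3120 kg/m³
  commercially pure titanium: σ_y = 347.0 MPa, ρ = 4514 kg/m³
  soda-lime glass: σ_y = 35.20 MPa, ρ = 2500 kg/m³
  silicon carbide: M = 16.1×10⁻³
  commercially pure titanium: M = 10.9×10⁻³
  low-carbon steel: M = 5.03×10⁻³
  soda-lime glass: M = 4.30×10⁻³
Silicon carbide ranks first.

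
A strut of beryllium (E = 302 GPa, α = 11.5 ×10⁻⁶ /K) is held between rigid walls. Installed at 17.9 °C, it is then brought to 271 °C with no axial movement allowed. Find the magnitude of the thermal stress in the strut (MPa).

879 MPa

ΔT = 253.1 K. Constrained thermal stress σ = E·α·ΔT = 302.0×10³ MPa × 11.5×10⁻⁶ × 253.1 = 879 MPa (compressive).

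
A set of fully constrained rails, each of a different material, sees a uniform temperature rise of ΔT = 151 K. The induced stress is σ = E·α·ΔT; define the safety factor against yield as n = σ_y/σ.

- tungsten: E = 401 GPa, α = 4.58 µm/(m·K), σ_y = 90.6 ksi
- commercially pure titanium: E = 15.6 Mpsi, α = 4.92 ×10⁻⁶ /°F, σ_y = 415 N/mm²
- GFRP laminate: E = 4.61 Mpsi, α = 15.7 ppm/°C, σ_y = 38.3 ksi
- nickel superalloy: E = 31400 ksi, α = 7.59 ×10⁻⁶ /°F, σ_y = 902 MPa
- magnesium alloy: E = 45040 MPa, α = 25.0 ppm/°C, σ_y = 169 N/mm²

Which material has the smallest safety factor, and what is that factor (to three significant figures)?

With everything in SI (GPa, ×10⁻⁶/K, MPa):
  tungsten: E = 401.0, α = 4.58, σ_y = 624.7 → σ = 277 MPa, n = 2.25
  commercially pure titanium: E = 107.6, α = 8.86, σ_y = 415.0 → σ = 144 MPa, n = 2.89
  GFRP laminate: E = 31.78, α = 15.7, σ_y = 264.1 → σ = 75.4 MPa, n = 3.50
  nickel superalloy: E = 216.5, α = 13.7, σ_y = 902.0 → σ = 447 MPa, n = 2.02
  magnesium alloy: E = 45.04, α = 25.0, σ_y = 169.0 → σ = 170 MPa, n = 0.994
The minimum is magnesium alloy at n = 0.994.

magnesium alloy, n = 0.994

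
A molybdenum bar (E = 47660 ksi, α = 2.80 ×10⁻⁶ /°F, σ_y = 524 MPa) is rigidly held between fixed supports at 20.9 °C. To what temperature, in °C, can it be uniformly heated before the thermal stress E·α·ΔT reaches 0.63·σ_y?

220 °C

E = 47660 ksi = 328.6 GPa.
α = 2.80×10⁻⁶/°F × 9/5 = 5.04×10⁻⁶/K.
E·α·ΔT = 330.1 MPa ⇒ ΔT = 330.1 / (328.6×10³ × 5.04×10⁻⁶) = 199.3 K.
T = 20.9 + 199.3 = 220.2 °C.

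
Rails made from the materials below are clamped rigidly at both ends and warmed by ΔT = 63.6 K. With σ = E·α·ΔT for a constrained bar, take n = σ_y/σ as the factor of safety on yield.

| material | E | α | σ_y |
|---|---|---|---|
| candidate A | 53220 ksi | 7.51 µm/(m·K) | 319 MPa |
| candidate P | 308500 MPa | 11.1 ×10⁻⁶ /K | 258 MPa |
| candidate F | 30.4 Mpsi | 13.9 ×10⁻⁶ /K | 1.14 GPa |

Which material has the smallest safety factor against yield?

Per material, after unit conversion:
  candidate A: E = 366.9, α = 7.51, σ_y = 319.0 → σ = 175 MPa, n = 1.82
  candidate P: E = 308.5, α = 11.1, σ_y = 258.0 → σ = 218 MPa, n = 1.18
  candidate F: E = 209.6, α = 13.9, σ_y = 1140 → σ = 185 MPa, n = 6.15
The minimum is candidate P at n = 1.18.

candidate P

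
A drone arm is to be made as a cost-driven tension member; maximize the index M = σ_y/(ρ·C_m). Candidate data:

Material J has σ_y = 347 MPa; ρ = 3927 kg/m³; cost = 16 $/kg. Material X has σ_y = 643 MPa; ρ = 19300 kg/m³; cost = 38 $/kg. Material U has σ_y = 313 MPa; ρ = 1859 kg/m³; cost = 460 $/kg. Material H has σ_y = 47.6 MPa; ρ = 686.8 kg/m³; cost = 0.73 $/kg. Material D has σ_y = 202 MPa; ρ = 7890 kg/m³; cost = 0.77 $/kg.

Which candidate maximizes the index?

Per-candidate index values:
  material H: M = 94.9 kN·m per $
  material D: M = 33.2 kN·m per $
  material J: M = 5.52 kN·m per $
  material X: M = 0.877 kN·m per $
  material U: M = 0.366 kN·m per $
Material H ranks first.

material H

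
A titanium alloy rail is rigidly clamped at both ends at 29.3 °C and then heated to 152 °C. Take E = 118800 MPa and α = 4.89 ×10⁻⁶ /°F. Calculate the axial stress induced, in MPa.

E = 118800 MPa = 118.8 GPa.
α = 4.89×10⁻⁶/°F × 9/5 = 8.80×10⁻⁶/K.
ΔT = 122.7 K. Constrained thermal stress σ = E·α·ΔT = 118.8×10³ MPa × 8.80×10⁻⁶ × 122.7 = 128 MPa (compressive).

128 MPa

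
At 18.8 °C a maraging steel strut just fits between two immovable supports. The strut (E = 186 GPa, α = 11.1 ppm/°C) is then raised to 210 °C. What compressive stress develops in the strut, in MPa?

395 MPa

ΔT = 191.2 K. Constrained thermal stress σ = E·α·ΔT = 186.0×10³ MPa × 11.1×10⁻⁶ × 191.2 = 395 MPa (compressive).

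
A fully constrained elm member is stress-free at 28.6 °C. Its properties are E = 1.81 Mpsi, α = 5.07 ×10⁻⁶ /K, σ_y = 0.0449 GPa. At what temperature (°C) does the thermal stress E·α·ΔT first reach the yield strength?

E = 1.81 Mpsi = 12.48 GPa.
σ_y = 0.0449 GPa = 44.90 MPa.
E·α·ΔT = 44.90 MPa ⇒ ΔT = 44.90 / (12.48×10³ × 5.07×10⁻⁶) = 709.6 K.
T = 28.6 + 709.6 = 738.2 °C.

738 °C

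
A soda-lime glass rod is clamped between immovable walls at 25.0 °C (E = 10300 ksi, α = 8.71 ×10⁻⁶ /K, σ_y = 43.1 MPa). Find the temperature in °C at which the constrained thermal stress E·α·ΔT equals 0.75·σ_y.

77.3 °C

E = 10300 ksi = 71.02 GPa.
E·α·ΔT = 32.33 MPa ⇒ ΔT = 32.33 / (71.02×10³ × 8.71×10⁻⁶) = 52.26 K.
T = 25.0 + 52.26 = 77.26 °C.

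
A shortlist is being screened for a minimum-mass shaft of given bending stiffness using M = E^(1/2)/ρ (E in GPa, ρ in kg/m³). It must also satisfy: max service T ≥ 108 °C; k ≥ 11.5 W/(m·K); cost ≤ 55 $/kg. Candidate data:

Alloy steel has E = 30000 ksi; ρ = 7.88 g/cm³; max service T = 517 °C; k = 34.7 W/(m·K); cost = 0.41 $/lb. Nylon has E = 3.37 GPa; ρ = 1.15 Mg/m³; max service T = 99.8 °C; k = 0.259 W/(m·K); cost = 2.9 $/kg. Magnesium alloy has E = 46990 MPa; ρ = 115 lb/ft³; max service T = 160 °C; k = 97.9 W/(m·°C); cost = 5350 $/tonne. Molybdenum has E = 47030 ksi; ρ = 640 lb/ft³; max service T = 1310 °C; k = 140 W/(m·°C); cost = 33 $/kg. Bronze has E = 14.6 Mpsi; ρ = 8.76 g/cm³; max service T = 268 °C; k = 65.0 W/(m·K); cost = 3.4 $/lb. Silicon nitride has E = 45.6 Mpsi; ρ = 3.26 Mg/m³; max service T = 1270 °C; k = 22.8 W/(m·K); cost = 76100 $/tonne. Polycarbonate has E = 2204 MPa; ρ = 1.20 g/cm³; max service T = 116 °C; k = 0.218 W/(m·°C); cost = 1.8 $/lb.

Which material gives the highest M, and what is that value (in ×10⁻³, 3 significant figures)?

Screen on constraints: max service T ≥ 108 °C; k ≥ 11.5 W/(m·K); cost ≤ 55 $/kg. Survivors: alloy steel, magnesium alloy, molybdenum, bronze.
Putting every candidate on a common basis:
  alloy steel: E = 206.8 GPa, ρ = 7880 kg/m³
  magnesium alloy: E = 46.99 GPa, ρ = 1842 kg/m³
  molybdenum: E = 324.3 GPa, ρ = 10250 kg/m³
  bronze: E = 100.7 GPa, ρ = 8760 kg/m³
  magnesium alloy: M = 3.72×10⁻³
  alloy steel: M = 1.83×10⁻³
  molybdenum: M = 1.76×10⁻³
  bronze: M = 1.15×10⁻³
Highest index: magnesium alloy.

magnesium alloy, M = 3.72×10⁻³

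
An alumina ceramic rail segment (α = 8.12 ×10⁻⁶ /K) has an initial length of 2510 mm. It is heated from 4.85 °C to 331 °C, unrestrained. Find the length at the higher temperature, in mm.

ΔT = 331 − 4.85 = 326.1 K.
ΔL = α·L₀·ΔT = 8.12×10⁻⁶ × 2510 mm × 326.1 K = 6.65 mm.
L = L₀ + ΔL = 2510 + 6.65 = 2516.6 mm.

2516.6 mm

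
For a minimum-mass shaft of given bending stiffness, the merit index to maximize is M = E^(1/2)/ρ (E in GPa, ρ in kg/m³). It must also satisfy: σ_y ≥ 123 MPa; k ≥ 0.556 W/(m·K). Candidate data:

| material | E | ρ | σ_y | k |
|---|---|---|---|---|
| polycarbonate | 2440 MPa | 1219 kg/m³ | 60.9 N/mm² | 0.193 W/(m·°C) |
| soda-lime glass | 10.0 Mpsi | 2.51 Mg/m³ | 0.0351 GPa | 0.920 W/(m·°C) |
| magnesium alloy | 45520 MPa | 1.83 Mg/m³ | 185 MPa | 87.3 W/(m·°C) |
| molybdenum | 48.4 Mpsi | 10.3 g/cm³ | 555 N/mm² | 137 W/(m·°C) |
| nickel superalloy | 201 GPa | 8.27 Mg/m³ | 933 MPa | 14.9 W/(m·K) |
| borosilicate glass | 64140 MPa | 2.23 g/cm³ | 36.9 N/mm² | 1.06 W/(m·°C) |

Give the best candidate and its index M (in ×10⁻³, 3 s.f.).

Screen on constraints: σ_y ≥ 123 MPa; k ≥ 0.556 W/(m·K). Survivors: magnesium alloy, molybdenum, nickel superalloy.
Normalizing units and computing the index:
  magnesium alloy: E = 45.52 GPa, ρ = 1830 kg/m³
  molybdenum: E = 333.7 GPa, ρ = 10300 kg/m³
  nickel superalloy: E = 201.0 GPa, ρ = 8270 kg/m³
  magnesium alloy: M = 3.69×10⁻³
  molybdenum: M = 1.77×10⁻³
  nickel superalloy: M = 1.71×10⁻³
Highest index: magnesium alloy.

magnesium alloy, M = 3.69×10⁻³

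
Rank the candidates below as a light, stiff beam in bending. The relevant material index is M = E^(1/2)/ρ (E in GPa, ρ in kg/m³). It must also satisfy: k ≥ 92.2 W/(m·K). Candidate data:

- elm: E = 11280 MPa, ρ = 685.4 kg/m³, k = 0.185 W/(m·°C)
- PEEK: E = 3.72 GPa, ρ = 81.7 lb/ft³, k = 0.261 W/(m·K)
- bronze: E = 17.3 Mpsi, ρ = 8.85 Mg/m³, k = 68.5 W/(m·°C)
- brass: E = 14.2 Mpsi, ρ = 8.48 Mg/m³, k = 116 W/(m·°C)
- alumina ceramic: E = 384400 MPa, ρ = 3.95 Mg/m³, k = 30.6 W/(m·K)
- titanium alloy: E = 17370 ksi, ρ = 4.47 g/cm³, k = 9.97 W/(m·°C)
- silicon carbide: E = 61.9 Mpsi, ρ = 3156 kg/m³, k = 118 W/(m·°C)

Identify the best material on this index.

Screen on constraints: k ≥ 92.2 W/(m·K). Survivors: brass, silicon carbide.
In SI units:
  brass: E = 97.91 GPa, ρ = 8480 kg/m³
  silicon carbide: E = 426.8 GPa, ρ = 3156 kg/m³
  silicon carbide: M = 6.55×10⁻³
  brass: M = 1.17×10⁻³
Silicon carbide ranks first.

silicon carbide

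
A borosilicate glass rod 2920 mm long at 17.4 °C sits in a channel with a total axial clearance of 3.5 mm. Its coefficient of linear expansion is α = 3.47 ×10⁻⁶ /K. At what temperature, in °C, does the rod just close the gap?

α·L₀·ΔT = 3.5 mm ⇒ ΔT = 3.5 / (3.47×10⁻⁶ × 2920.0) = 345.4 K.
T = 17.4 + 345.4 = 362.8 °C.

363 °C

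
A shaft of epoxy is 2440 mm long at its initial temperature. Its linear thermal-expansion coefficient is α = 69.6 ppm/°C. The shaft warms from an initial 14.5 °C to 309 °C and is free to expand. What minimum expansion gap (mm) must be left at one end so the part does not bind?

50.0 mm

ΔT = 309 − 14.5 = 294.5 K.
ΔL = α·L₀·ΔT = 69.6×10⁻⁶ × 2440 mm × 294.5 K = 50.0 mm.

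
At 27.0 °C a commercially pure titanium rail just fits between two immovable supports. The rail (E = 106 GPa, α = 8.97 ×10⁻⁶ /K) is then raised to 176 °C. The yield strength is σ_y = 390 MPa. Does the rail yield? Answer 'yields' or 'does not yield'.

does not yield

ΔT = 149.0 K. Constrained thermal stress σ = E·α·ΔT = 106.0×10³ MPa × 8.97×10⁻⁶ × 149.0 = 142 MPa (compressive).
Compare to σ_y = 390 MPa: σ < σ_y, so it does not yield.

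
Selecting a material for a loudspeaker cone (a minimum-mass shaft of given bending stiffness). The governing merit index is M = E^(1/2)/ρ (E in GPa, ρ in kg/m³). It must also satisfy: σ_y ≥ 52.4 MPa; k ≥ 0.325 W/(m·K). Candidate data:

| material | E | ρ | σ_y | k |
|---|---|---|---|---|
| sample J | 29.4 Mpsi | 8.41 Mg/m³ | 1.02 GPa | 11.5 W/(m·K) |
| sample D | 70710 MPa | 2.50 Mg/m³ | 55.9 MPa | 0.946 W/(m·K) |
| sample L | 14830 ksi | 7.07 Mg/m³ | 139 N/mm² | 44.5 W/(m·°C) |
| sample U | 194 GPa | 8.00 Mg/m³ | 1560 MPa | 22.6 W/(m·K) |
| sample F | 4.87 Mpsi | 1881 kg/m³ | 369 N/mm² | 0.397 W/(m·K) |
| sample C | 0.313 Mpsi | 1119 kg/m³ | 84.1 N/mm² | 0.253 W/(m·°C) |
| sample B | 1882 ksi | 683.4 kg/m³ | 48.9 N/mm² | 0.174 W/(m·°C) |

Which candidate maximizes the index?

sample D

Screen on constraints: σ_y ≥ 52.4 MPa; k ≥ 0.325 W/(m·K). Survivors: sample J, sample D, sample L, sample U, sample F.
Normalizing units and computing the index:
  sample J: E = 202.7 GPa, ρ = 8410 kg/m³
  sample D: E = 70.71 GPa, ρ = 2500 kg/m³
  sample L: E = 102.2 GPa, ρ = 7070 kg/m³
  sample U: E = 194.0 GPa, ρ = 8000 kg/m³
  sample F: E = 33.58 GPa, ρ = 1881 kg/m³
  sample D: M = 3.36×10⁻³
  sample F: M = 3.08×10⁻³
  sample U: M = 1.74×10⁻³
  sample J: M = 1.69×10⁻³
  sample L: M = 1.43×10⁻³
Sample D has the largest M.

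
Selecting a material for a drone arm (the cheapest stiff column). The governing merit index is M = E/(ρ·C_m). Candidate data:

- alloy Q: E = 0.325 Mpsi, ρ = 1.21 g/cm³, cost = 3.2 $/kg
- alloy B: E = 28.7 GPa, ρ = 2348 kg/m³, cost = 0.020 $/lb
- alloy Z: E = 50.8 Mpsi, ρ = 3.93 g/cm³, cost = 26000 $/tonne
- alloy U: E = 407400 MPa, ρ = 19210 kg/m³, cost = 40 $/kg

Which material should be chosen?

In SI units:
  alloy Q: E = 2.241 GPa, ρ = 1210 kg/m³, cost = 3.200 $/kg
  alloy B: E = 28.70 GPa, ρ = 2348 kg/m³, cost = 0.04409 $/kg
  alloy Z: E = 350.3 GPa, ρ = 3930 kg/m³, cost = 26.00 $/kg
  alloy U: E = 407.4 GPa, ρ = 19210 kg/m³, cost = 40.00 $/kg
  alloy B: M = 277 MN·m per $
  alloy Z: M = 3.43 MN·m per $
  alloy Q: M = 0.579 MN·m per $
  alloy U: M = 0.530 MN·m per $
The maximum is for alloy B.

alloy B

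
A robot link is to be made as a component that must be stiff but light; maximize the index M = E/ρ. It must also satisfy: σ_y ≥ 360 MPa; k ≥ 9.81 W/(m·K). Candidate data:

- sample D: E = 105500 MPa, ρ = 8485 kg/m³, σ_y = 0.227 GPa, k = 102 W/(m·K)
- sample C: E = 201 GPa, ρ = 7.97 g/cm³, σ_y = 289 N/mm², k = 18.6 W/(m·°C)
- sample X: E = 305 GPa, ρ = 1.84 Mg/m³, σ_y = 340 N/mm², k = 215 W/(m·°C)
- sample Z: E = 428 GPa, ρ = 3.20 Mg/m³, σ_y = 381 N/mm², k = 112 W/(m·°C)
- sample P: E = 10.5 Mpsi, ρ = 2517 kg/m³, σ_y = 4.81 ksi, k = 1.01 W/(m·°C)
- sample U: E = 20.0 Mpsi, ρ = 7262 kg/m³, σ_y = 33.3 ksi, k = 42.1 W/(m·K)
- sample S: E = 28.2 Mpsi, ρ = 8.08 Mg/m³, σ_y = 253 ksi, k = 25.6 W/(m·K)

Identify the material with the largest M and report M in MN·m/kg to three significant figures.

sample Z, M = 134 MN·m/kg

Screen on constraints: σ_y ≥ 360 MPa; k ≥ 9.81 W/(m·K). Survivors: sample Z, sample S.
Convert each candidate to consistent units, then evaluate M:
  sample Z: E = 428.0 GPa, ρ = 3200 kg/m³
  sample S: E = 194.4 GPa, ρ = 8080 kg/m³
  sample Z: M = 134 MN·m/kg
  sample S: M = 24.1 MN·m/kg
Sample Z has the largest M.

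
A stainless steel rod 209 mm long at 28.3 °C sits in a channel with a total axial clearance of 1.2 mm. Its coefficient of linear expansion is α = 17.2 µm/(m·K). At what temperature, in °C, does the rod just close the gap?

α·L₀·ΔT = 1.2 mm ⇒ ΔT = 1.2 / (17.2×10⁻⁶ × 209.0) = 333.8 K.
T = 28.3 + 333.8 = 362.1 °C.

362 °C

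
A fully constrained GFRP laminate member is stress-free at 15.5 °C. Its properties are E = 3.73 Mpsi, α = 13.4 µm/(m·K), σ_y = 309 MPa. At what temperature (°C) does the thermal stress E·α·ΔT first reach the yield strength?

E = 3.73 Mpsi = 25.72 GPa.
E·α·ΔT = 309.0 MPa ⇒ ΔT = 309.0 / (25.72×10³ × 13.4×10⁻⁶) = 896.7 K.
T = 15.5 + 896.7 = 912.2 °C.

912 °C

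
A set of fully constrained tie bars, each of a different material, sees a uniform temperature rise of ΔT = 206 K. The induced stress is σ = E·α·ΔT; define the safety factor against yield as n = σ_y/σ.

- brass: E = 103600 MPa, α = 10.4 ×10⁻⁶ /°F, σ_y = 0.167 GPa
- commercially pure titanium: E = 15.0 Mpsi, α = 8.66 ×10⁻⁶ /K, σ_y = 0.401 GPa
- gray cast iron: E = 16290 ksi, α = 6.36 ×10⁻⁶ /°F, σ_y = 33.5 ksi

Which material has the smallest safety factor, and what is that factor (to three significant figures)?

Converting E to GPa, α to ×10⁻⁶/K, σ_y to MPa, then σ and n for each:
  brass: E = 103.6, α = 18.7, σ_y = 167.0 → σ = 400 MPa, n = 0.418
  commercially pure titanium: E = 103.4, α = 8.66, σ_y = 401.0 → σ = 184 MPa, n = 2.17
  gray cast iron: E = 112.3, α = 11.4, σ_y = 231.0 → σ = 265 MPa, n = 0.872
Brass has the lowest safety factor, n = 0.418.

brass, n = 0.418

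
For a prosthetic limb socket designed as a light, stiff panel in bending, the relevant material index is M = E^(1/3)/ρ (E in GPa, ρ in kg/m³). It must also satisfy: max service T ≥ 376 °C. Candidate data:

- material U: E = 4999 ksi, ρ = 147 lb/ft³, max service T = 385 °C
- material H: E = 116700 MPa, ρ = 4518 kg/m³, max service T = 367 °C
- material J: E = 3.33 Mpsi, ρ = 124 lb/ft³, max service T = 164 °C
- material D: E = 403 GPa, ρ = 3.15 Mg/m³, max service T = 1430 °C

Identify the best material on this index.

material D

Screen on constraints: max service T ≥ 376 °C. Survivors: material U, material D.
Convert each candidate to consistent units, then evaluate M:
  material U: E = 34.47 GPa, ρ = 2355 kg/m³
  material D: E = 403.0 GPa, ρ = 3150 kg/m³
  material D: M = 2.34×10⁻³
  material U: M = 1.38×10⁻³
Material D has the largest M.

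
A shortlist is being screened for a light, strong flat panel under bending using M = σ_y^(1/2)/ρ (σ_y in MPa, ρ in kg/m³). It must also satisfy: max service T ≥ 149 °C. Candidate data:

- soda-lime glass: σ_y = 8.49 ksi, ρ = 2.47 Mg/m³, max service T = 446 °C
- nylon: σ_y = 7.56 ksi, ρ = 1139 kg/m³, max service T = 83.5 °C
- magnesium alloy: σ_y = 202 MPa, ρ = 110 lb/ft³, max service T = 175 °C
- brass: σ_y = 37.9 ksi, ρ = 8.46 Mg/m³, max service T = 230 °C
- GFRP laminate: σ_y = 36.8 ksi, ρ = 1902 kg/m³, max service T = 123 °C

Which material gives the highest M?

Screen on constraints: max service T ≥ 149 °C. Survivors: soda-lime glass, magnesium alloy, brass.
Normalizing units and computing the index:
  soda-lime glass: σ_y = 58.54 MPa, ρ = 2470 kg/m³
  magnesium alloy: σ_y = 202.0 MPa, ρ = 1762 kg/m³
  brass: σ_y = 261.3 MPa, ρ = 8460 kg/m³
  magnesium alloy: M = 8.07×10⁻³
  soda-lime glass: M = 3.10×10⁻³
  brass: M = 1.91×10⁻³
Magnesium alloy ranks first.

magnesium alloy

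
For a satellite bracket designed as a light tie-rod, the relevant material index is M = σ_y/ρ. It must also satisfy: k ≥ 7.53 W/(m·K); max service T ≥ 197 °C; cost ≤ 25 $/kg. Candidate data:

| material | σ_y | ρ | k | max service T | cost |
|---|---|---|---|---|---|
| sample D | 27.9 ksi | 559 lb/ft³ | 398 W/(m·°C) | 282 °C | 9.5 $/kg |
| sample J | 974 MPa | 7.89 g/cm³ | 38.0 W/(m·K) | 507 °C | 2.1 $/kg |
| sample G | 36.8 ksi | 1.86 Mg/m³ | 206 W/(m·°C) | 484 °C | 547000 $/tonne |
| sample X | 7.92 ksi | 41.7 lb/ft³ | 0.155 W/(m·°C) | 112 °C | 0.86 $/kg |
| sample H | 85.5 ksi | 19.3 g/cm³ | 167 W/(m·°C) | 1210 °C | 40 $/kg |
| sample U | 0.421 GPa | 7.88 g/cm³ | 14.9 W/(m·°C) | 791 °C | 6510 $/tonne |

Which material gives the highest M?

sample J

Screen on constraints: k ≥ 7.53 W/(m·K); max service T ≥ 197 °C; cost ≤ 25 $/kg. Survivors: sample D, sample J, sample U.
In SI units:
  sample D: σ_y = 192.4 MPa, ρ = 8954 kg/m³
  sample J: σ_y = 974.0 MPa, ρ = 7890 kg/m³
  sample U: σ_y = 421.0 MPa, ρ = 7880 kg/m³
  sample J: M = 123 kN·m/kg
  sample U: M = 53.4 kN·m/kg
  sample D: M = 21.5 kN·m/kg
Sample J has the largest M.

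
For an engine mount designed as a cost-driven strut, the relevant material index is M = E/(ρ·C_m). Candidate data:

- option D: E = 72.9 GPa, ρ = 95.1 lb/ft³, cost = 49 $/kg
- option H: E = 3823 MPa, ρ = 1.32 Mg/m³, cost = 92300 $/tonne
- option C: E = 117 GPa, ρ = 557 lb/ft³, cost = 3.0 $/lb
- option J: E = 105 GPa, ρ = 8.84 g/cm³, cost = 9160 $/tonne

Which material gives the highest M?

In SI units:
  option D: E = 72.90 GPa, ρ = 1523 kg/m³, cost = 49.00 $/kg
  option H: E = 3.823 GPa, ρ = 1320 kg/m³, cost = 92.30 $/kg
  option C: E = 117.0 GPa, ρ = 8922 kg/m³, cost = 6.614 $/kg
  option J: E = 105.0 GPa, ρ = 8840 kg/m³, cost = 9.160 $/kg
  option C: M = 1.98 MN·m per $
  option J: M = 1.30 MN·m per $
  option D: M = 0.977 MN·m per $
  option H: M = 0.0314 MN·m per $
Option C has the largest M.

option C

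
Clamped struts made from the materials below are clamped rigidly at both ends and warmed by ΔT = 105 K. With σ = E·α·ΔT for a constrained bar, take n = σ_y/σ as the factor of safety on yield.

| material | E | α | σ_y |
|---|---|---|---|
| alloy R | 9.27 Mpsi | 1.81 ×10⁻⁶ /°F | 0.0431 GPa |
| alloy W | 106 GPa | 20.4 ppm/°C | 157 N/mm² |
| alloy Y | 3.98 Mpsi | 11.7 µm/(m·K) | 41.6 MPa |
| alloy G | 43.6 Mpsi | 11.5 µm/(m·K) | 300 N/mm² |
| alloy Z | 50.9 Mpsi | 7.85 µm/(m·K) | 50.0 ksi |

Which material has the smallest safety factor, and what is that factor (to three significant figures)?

Converting E to GPa, α to ×10⁻⁶/K, σ_y to MPa, then σ and n for each:
  alloy R: E = 63.91, α = 3.26, σ_y = 43.10 → σ = 21.9 MPa, n = 1.97
  alloy W: E = 106.0, α = 20.4, σ_y = 157.0 → σ = 227 MPa, n = 0.691
  alloy Y: E = 27.44, α = 11.7, σ_y = 41.60 → σ = 33.7 MPa, n = 1.23
  alloy G: E = 300.6, α = 11.5, σ_y = 300.0 → σ = 363 MPa, n = 0.826
  alloy Z: E = 350.9, α = 7.85, σ_y = 344.7 → σ = 289 MPa, n = 1.19
Smallest n: alloy W with n = 0.691.

alloy W, n = 0.691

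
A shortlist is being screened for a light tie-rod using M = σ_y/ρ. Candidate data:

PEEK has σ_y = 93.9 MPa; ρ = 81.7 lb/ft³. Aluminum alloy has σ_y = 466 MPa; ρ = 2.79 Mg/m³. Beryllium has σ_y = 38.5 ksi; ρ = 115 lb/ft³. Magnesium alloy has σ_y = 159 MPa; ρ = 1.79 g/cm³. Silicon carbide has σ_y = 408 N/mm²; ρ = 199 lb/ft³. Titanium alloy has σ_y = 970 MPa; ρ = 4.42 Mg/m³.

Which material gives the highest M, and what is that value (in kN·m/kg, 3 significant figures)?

titanium alloy, M = 219 kN·m/kg

Normalizing units and computing the index:
  PEEK: σ_y = 93.90 MPa, ρ = 1309 kg/m³
  aluminum alloy: σ_y = 466.0 MPa, ρ = 2790 kg/m³
  beryllium: σ_y = 265.4 MPa, ρ = 1842 kg/m³
  magnesium alloy: σ_y = 159.0 MPa, ρ = 1790 kg/m³
  silicon carbide: σ_y = 408.0 MPa, ρ = 3188 kg/m³
  titanium alloy: σ_y = 970.0 MPa, ρ = 4420 kg/m³
  titanium alloy: M = 219 kN·m/kg
  aluminum alloy: M = 167 kN·m/kg
  beryllium: M = 144 kN·m/kg
  silicon carbide: M = 128 kN·m/kg
  magnesium alloy: M = 88.8 kN·m/kg
  PEEK: M = 71.8 kN·m/kg
The maximum is for titanium alloy.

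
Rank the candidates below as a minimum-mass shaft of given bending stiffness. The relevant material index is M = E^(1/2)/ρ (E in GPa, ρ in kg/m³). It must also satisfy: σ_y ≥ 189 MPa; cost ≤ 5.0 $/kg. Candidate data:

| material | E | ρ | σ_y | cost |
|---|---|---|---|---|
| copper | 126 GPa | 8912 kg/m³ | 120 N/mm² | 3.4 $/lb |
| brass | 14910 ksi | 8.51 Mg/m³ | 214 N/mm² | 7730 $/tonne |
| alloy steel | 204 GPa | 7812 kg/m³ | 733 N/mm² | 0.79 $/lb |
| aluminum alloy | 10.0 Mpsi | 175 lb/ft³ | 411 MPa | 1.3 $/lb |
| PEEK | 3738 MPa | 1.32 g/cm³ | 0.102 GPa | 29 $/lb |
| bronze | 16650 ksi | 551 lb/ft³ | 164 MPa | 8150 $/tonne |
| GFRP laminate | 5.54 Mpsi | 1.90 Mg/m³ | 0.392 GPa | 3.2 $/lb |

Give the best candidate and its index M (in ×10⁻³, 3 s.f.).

Screen on constraints: σ_y ≥ 189 MPa; cost ≤ 5.0 $/kg. Survivors: alloy steel, aluminum alloy.
In SI units:
  alloy steel: E = 204.0 GPa, ρ = 7812 kg/m³
  aluminum alloy: E = 68.95 GPa, ρ = 2803 kg/m³
  aluminum alloy: M = 2.96×10⁻³
  alloy steel: M = 1.83×10⁻³
The maximum is for aluminum alloy.

aluminum alloy, M = 2.96×10⁻³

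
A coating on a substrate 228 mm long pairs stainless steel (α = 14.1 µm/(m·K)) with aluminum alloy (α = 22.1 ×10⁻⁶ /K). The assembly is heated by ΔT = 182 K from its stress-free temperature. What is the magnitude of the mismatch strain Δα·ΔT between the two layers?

Δα = |14.1 − 22.1|×10⁻⁶/K = 8.00×10⁻⁶/K.
Mismatch strain = Δα·ΔT = 8.00×10⁻⁶ × 182.0 = 1.46×10⁻³.

1.46×10⁻³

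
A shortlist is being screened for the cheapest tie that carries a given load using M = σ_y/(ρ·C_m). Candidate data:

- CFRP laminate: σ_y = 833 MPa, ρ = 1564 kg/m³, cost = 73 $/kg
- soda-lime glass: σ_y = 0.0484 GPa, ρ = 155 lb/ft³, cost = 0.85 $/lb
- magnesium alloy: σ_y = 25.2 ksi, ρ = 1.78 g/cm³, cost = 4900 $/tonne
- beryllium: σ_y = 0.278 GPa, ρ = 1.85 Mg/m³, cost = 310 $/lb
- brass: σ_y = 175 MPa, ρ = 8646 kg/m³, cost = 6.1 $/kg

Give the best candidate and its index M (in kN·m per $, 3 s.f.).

Putting every candidate on a common basis:
  CFRP laminate: σ_y = 833.0 MPa, ρ = 1564 kg/m³, cost = 73.00 $/kg
  soda-lime glass: σ_y = 48.40 MPa, ρ = 2483 kg/m³, cost = 1.874 $/kg
  magnesium alloy: σ_y = 173.7 MPa, ρ = 1780 kg/m³, cost = 4.900 $/kg
  beryllium: σ_y = 278.0 MPa, ρ = 1850 kg/m³, cost = 683.4 $/kg
  brass: σ_y = 175.0 MPa, ρ = 8646 kg/m³, cost = 6.100 $/kg
  magnesium alloy: M = 19.9 kN·m per $
  soda-lime glass: M = 10.4 kN·m per $
  CFRP laminate: M = 7.30 kN·m per $
  brass: M = 3.32 kN·m per $
  beryllium: M = 0.220 kN·m per $
Magnesium alloy ranks first.

magnesium alloy, M = 19.9 kN·m per $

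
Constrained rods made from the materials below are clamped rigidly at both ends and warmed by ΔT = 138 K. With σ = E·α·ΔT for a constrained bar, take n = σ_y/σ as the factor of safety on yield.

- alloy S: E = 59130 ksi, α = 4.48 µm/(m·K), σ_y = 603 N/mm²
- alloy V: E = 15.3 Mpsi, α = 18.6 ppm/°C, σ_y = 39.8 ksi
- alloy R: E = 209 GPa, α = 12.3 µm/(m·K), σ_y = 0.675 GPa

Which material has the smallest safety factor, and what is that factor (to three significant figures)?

alloy V, n = 1.01

In consistent units (E in GPa, α in ×10⁻⁶/K, σ_y in MPa):
  alloy S: E = 407.7, α = 4.48, σ_y = 603.0 → σ = 252 MPa, n = 2.39
  alloy V: E = 105.5, α = 18.6, σ_y = 274.4 → σ = 271 MPa, n = 1.01
  alloy R: E = 209.0, α = 12.3, σ_y = 675.0 → σ = 355 MPa, n = 1.90
The minimum is alloy V at n = 1.01.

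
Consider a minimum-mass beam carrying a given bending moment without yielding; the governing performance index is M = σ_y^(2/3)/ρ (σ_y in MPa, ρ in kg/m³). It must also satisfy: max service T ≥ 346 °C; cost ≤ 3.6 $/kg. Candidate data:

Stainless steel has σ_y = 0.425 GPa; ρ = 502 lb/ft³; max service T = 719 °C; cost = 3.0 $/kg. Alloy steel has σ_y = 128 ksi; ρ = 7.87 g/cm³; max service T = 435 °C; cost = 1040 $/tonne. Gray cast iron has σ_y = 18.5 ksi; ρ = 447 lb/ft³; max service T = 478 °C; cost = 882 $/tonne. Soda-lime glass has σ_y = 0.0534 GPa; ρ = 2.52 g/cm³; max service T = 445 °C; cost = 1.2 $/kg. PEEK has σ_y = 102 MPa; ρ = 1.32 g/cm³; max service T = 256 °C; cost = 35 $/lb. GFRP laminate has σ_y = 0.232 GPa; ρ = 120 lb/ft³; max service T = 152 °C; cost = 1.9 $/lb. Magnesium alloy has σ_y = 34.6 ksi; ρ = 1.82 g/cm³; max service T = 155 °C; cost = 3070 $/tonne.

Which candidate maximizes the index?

Screen on constraints: max service T ≥ 346 °C; cost ≤ 3.6 $/kg. Survivors: stainless steel, alloy steel, gray cast iron, soda-lime glass.
Putting every candidate on a common basis:
  stainless steel: σ_y = 425.0 MPa, ρ = 8041 kg/m³
  alloy steel: σ_y = 882.5 MPa, ρ = 7870 kg/m³
  gray cast iron: σ_y = 127.6 MPa, ρ = 7160 kg/m³
  soda-lime glass: σ_y = 53.40 MPa, ρ = 2520 kg/m³
  alloy steel: M = 11.7×10⁻³
  stainless steel: M = 7.03×10⁻³
  soda-lime glass: M = 5.63×10⁻³
  gray cast iron: M = 3.54×10⁻³
The maximum is for alloy steel.

alloy steel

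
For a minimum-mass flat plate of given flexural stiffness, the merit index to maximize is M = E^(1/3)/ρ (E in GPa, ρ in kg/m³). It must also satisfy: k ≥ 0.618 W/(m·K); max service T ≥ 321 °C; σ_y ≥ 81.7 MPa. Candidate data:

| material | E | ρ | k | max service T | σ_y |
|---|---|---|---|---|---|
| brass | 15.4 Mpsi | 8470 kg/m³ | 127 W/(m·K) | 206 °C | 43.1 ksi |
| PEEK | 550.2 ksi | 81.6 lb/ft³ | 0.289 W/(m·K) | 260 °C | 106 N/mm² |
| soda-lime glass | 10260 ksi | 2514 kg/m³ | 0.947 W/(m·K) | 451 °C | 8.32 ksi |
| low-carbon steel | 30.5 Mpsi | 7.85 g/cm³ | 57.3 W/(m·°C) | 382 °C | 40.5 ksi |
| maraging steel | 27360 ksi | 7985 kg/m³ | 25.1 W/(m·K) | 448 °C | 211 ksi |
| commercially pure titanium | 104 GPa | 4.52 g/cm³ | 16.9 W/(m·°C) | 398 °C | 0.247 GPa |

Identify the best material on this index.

Screen on constraints: k ≥ 0.618 W/(m·K); max service T ≥ 321 °C; σ_y ≥ 81.7 MPa. Survivors: low-carbon steel, maraging steel, commercially pure titanium.
After converting to SI:
  low-carbon steel: E = 210.3 GPa, ρ = 7850 kg/m³
  maraging steel: E = 188.6 GPa, ρ = 7985 kg/m³
  commercially pure titanium: E = 104.0 GPa, ρ = 4520 kg/m³
  commercially pure titanium: M = 1.04×10⁻³
  low-carbon steel: M = 0.758×10⁻³
  maraging steel: M = 0.718×10⁻³
The maximum is for commercially pure titanium.

commercially pure titanium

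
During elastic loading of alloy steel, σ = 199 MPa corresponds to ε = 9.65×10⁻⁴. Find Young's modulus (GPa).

206 GPa

E = σ/ε = 199 MPa / 9.65×10⁻⁴ = 206200 MPa = 206 GPa.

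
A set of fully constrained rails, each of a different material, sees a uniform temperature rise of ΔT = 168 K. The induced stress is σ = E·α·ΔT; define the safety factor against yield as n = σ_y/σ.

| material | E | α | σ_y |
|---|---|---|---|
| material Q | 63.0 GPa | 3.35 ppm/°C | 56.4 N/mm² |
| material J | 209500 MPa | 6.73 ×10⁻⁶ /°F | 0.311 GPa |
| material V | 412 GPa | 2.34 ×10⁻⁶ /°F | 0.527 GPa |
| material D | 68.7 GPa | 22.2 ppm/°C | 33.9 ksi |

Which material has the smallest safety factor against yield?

material J

Per material, after unit conversion:
  material Q: E = 63.00, α = 3.35, σ_y = 56.40 → σ = 35.5 MPa, n = 1.59
  material J: E = 209.5, α = 12.1, σ_y = 311.0 → σ = 426 MPa, n = 0.729
  material V: E = 412.0, α = 4.21, σ_y = 527.0 → σ = 292 MPa, n = 1.81
  material D: E = 68.70, α = 22.2, σ_y = 233.7 → σ = 256 MPa, n = 0.912
The minimum is material J at n = 0.729.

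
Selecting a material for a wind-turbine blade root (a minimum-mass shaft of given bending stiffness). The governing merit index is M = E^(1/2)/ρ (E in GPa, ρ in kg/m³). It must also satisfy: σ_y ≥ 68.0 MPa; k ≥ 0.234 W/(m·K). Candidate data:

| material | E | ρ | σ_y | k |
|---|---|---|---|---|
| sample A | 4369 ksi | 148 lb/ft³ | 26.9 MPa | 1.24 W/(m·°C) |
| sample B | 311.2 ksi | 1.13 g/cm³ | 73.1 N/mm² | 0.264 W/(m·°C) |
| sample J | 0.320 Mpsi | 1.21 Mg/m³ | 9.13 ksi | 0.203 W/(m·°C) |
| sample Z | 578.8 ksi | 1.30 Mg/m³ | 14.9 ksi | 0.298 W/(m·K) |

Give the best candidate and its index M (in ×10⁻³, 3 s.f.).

Screen on constraints: σ_y ≥ 68.0 MPa; k ≥ 0.234 W/(m·K). Survivors: sample B, sample Z.
In SI units:
  sample B: E = 2.146 GPa, ρ = 1130 kg/m³
  sample Z: E = 3.991 GPa, ρ = 1300 kg/m³
  sample Z: M = 1.54×10⁻³
  sample B: M = 1.30×10⁻³
Sample Z has the largest M.

sample Z, M = 1.54×10⁻³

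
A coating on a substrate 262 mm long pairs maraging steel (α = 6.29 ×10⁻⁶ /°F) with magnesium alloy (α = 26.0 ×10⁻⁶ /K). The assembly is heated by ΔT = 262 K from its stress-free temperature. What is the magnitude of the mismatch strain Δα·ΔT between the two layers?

3.85×10⁻³

maraging steel: α = 6.29×10⁻⁶/°F × 9/5 = 11.3×10⁻⁶/K.
Δα = |11.3 − 26.0|×10⁻⁶/K = 14.7×10⁻⁶/K.
Mismatch strain = Δα·ΔT = 14.7×10⁻⁶ × 262.0 = 3.85×10⁻³.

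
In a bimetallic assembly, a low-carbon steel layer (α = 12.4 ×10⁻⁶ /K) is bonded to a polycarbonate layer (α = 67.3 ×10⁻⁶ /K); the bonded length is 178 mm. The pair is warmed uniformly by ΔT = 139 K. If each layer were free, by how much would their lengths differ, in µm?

Δα = |12.4 − 67.3|×10⁻⁶/K = 54.9×10⁻⁶/K.
ΔL_mismatch = Δα·L·ΔT = 54.9×10⁻⁶ × 178.0 mm × 139.0 K = 1360 µm.

1360 µm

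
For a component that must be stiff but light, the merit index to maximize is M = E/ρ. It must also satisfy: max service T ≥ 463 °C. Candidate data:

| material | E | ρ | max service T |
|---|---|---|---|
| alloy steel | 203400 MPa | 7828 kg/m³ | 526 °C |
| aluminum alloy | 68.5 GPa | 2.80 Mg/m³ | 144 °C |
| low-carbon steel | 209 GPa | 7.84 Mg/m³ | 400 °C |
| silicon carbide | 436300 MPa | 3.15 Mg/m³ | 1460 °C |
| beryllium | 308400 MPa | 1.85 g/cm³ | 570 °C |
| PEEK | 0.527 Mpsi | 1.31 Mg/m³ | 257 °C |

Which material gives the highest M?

beryllium

Screen on constraints: max service T ≥ 463 °C. Survivors: alloy steel, silicon carbide, beryllium.
After converting to SI:
  alloy steel: E = 203.4 GPa, ρ = 7828 kg/m³
  silicon carbide: E = 436.3 GPa, ρ = 3150 kg/m³
  beryllium: E = 308.4 GPa, ρ = 1850 kg/m³
  beryllium: M = 167 MN·m/kg
  silicon carbide: M = 139 MN·m/kg
  alloy steel: M = 26.0 MN·m/kg
Beryllium ranks first.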